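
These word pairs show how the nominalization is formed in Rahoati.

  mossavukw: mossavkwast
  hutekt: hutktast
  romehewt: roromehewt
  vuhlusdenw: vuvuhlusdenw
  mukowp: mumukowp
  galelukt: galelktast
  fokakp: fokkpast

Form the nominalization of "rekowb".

rerekowb

"rekowb" has second-to-last letter 'w'. The stems whose second-to-last letter is 'w' (mukowp → mumukowp, romehewt → roromehewt) repeat the first consonant+vowel as a prefix.
The other pattern: stems whose second-to-last letter is 'k' delete the last vowel and add -ast.
So rekowb → rerekowb.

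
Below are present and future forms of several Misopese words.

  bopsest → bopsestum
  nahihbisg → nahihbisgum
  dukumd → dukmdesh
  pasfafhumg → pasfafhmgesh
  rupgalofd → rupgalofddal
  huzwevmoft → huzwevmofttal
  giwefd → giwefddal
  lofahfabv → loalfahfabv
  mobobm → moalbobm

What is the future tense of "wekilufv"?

nahihbisg and pasfafhumg both end in -g yet inflect differently (nahihbisgum, pasfafhmgesh), so the final letter is not what conditions the rule; the second-to-last letter is.
"wekilufv" has second-to-last letter 'f'. The stems whose second-to-last letter is 'f' (rupgalofd → rupgalofddal, huzwevmoft → huzwevmofttal, giwefd → giwefddal) double the final consonant and add -al.
The other patterns: stems whose second-to-last letter is 's' add -um; stems whose second-to-last letter is 'm' delete the last vowel and add -esh; stems whose second-to-last letter is 'b' insert -al- after the first vowel.
So wekilufv → wekilufvval.

wekilufvval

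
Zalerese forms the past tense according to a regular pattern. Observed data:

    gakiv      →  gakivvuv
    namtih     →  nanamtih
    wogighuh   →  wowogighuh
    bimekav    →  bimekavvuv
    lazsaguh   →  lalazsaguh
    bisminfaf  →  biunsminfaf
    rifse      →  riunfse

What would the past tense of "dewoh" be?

gakiv and namtih both have last vowel 'i' yet inflect differently (gakivvuv, nanamtih), so the last vowel is not what conditions the rule; the final letter is.
"dewoh" ends in -h. The stems ending in -h (namtih → nanamtih, wogighuh → wowogighuh, lazsaguh → lalazsaguh) repeat the first consonant+vowel as a prefix.
So dewoh → dedewoh.

dedewoh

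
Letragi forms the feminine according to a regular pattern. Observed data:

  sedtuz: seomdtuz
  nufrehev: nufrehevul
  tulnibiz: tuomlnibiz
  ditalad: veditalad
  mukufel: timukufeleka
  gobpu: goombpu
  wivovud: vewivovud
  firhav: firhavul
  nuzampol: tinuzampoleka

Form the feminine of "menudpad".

mukufel and nufrehev both have last vowel 'e' yet inflect differently (timukufeleka, nufrehevul), so the last vowel is not what conditions the rule; the final letter is.
"menudpad" ends in -d. The stems ending in -d (ditalad → veditalad, wivovud → vewivovud) add the prefix ve-.
The other patterns: stems ending in -l add ti- … -eka around the stem; stems ending in -v add -ul; stems ending in -u or -z insert -om- after the first vowel.
So menudpad → vemenudpad.

vemenudpad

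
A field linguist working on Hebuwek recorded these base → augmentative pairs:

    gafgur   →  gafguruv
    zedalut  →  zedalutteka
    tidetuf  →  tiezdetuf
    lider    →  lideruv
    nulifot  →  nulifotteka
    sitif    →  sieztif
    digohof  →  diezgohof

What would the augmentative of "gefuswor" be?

"gefuswor" ends in -r. The stems ending in -r (gafgur → gafguruv, lider → lideruv) add -uv.
So gefuswor → gefusworuv.

gefusworuv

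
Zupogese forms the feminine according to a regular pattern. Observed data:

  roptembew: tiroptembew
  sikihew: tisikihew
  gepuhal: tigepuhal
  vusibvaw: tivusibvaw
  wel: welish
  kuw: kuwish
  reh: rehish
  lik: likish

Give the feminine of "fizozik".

tifizozik

gepuhal and wel both end in -l yet inflect differently (tigepuhal, welish), so the final letter is not what conditions the rule; the number of vowels is.
"fizozik" has 3 vowels. The stems with 3 vowels (roptembew → tiroptembew, sikihew → tisikihew, gepuhal → tigepuhal) add the prefix ti-.
So fizozik → tifizozik.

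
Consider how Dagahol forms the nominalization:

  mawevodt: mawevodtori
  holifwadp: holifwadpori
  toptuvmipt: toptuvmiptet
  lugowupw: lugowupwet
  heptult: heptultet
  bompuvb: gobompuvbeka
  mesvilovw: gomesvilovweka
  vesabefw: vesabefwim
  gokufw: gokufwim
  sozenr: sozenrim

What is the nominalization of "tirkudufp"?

mawevodt and toptuvmipt both end in -t yet inflect differently (mawevodtori, toptuvmiptet), so the final letter is not what conditions the rule; the second-to-last letter is.
"tirkudufp" has second-to-last letter 'f'. The stems whose second-to-last letter is 'f' (vesabefw → vesabefwim, gokufw → gokufwim) add -im.
The other patterns: stems whose second-to-last letter is 'd' add -ori; stems whose second-to-last letter is 'l' or 'p' add -et; stems whose second-to-last letter is 'v' add go- … -eka around the stem.
So tirkudufp → tirkudufpim.

tirkudufpim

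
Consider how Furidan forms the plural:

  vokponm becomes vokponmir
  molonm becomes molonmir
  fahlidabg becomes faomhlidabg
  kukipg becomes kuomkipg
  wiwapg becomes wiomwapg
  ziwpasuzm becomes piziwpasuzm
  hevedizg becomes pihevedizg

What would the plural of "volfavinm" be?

vokponm and ziwpasuzm both end in -m yet inflect differently (vokponmir, piziwpasuzm), so the final letter is not what conditions the rule; the second-to-last letter is.
"volfavinm" has second-to-last letter 'n'. The stems whose second-to-last letter is 'n' (vokponm → vokponmir, molonm → molonmir) add -ir.
The other patterns: stems whose second-to-last letter is 'b' or 'p' insert -om- after the first vowel; stems whose second-to-last letter is 'z' add the prefix pi-.
So volfavinm → volfavinmir.

volfavinmir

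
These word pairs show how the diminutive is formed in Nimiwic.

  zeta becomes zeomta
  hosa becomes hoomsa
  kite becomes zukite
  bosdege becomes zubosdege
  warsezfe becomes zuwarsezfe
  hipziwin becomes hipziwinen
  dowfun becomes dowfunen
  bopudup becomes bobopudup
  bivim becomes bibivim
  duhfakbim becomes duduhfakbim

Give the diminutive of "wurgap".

dowfun and bopudup both have last vowel 'u' yet inflect differently (dowfunen, bobopudup), so the last vowel is not what conditions the rule; the final letter is.
"wurgap" ends in -p. The one such stem in the data (bopudup → bobopudup) repeats the first consonant+vowel as a prefix (as do bivim, duhfakbim), so the same rule applies.
So wurgap → wuwurgap.

wuwurgap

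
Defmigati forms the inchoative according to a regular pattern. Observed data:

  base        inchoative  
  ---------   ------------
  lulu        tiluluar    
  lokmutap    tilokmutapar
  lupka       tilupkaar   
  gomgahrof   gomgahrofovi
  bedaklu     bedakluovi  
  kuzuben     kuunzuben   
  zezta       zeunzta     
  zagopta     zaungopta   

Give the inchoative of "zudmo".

zuundmo

"zudmo" begins with z-. The stems beginning with z- (zezta → zeunzta, zagopta → zaungopta) insert -un- after the first vowel.
So zudmo → zuundmo.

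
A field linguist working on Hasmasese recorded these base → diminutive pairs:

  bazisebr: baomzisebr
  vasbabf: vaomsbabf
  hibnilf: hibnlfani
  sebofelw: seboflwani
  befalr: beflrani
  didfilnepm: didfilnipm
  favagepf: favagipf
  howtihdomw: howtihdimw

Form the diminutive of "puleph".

puliph

vasbabf and hibnilf both end in -f yet inflect differently (vaomsbabf, hibnlfani), so the final letter is not what conditions the rule; the second-to-last letter is.
"puleph" has second-to-last letter 'p'. The stems whose second-to-last letter is 'p' (didfilnepm → didfilnipm, favagepf → favagipf) change the last vowel to 'i'.
So puleph → puliph.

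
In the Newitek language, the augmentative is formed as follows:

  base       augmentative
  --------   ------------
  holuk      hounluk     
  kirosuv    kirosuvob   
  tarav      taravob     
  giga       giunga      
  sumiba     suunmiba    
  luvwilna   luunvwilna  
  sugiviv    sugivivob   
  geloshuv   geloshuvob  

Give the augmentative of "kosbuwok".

tarav and luvwilna both have last vowel 'a' yet inflect differently (taravob, luunvwilna), so the last vowel is not what conditions the rule; the final letter is.
"kosbuwok" ends in -k. The one such stem in the data (holuk → hounluk) inserts -un- after the first vowel (as do luvwilna, giga), so the same rule applies.
The other pattern: stems ending in -v add -ob.
So kosbuwok → kounsbuwok.

kounsbuwok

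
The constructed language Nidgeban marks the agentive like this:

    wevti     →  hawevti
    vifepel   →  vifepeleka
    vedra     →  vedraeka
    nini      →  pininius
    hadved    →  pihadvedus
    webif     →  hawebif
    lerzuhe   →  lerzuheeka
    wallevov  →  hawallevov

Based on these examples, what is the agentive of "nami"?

"nami" begins with n-. The one such stem in the data (nini → pininius) adds pi- … -us around the stem, so the same rule applies.
The other patterns: stems beginning with w- add the prefix ha-; stems beginning with l- or v- add -eka.
So nami → pinamius.

pinamius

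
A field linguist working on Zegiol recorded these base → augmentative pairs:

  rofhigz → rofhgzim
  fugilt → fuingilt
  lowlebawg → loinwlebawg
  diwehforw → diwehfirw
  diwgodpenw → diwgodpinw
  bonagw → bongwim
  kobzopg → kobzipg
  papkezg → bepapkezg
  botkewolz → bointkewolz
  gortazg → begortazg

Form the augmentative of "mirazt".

bemirazt

"mirazt" has second-to-last letter 'z'. The stems whose second-to-last letter is 'z' (papkezg → bepapkezg, gortazg → begortazg) add the prefix be-.
The other patterns: stems whose second-to-last letter is 'l' or 'w' insert -in- after the first vowel; stems whose second-to-last letter is 'g' delete the last vowel and add -im; stems whose second-to-last letter is 'n', 'p' or 'r' change the last vowel to 'i'.
So mirazt → bemirazt.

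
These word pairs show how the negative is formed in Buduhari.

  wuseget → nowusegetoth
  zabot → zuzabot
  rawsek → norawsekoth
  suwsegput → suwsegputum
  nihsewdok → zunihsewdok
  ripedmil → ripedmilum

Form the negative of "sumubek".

nosumubekoth

nihsewdok and rawsek both end in -k yet inflect differently (zunihsewdok, norawsekoth), so the final letter is not what conditions the rule; the last vowel is.
"sumubek" has last vowel 'e'. The stems whose last vowel is 'e' (rawsek → norawsekoth, wuseget → nowusegetoth) add no- … -oth around the stem.
The other patterns: stems whose last vowel is 'o' add the prefix zu-; stems whose last vowel is 'i' or 'u' add -um.
So sumubek → nosumubekoth.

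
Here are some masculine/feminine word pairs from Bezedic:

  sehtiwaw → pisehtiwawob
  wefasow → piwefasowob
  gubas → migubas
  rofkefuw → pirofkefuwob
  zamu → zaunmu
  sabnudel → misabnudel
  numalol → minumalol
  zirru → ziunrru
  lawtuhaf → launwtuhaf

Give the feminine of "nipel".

minipel

"nipel" ends in -l. The stems ending in -l (numalol → minumalol, sabnudel → misabnudel) add the prefix mi-.
The other patterns: stems ending in -w add pi- … -ob around the stem; stems ending in -f or -u insert -un- after the first vowel.
So nipel → minipel.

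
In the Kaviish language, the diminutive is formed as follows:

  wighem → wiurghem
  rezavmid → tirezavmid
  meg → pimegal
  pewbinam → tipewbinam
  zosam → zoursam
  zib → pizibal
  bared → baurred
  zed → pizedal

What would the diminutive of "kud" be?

pikudal

zed and bared both end in -d yet inflect differently (pizedal, baurred), so the final letter is not what conditions the rule; the number of vowels is.
"kud" has 1 vowel. The stems with 1 vowel (meg → pimegal, zib → pizibal, zed → pizedal) add pi- … -al around the stem.
So kud → pikudal.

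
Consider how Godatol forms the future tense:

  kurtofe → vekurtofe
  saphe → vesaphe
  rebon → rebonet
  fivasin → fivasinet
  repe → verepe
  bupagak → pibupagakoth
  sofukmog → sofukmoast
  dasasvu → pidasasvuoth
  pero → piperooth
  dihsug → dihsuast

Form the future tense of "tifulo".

sofukmog and rebon both have last vowel 'o' yet inflect differently (sofukmoast, rebonet), so the last vowel is not what conditions the rule; the final letter is.
"tifulo" ends in -o. The one such stem in the data (pero → piperooth) adds pi- … -oth around the stem, so the same rule applies.
The other patterns: stems ending in -g drop the final letter and add -ast; stems ending in -n add -et; stems ending in -e add the prefix ve-.
So tifulo → pitifulooth.

pitifulooth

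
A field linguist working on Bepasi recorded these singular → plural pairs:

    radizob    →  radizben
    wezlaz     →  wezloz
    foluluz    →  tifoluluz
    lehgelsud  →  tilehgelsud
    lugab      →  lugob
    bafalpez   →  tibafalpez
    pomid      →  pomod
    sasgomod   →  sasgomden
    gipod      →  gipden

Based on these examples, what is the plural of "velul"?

tivelul

"velul" has last vowel 'u'. The stems whose last vowel is 'u' (lehgelsud → tilehgelsud, foluluz → tifoluluz) add the prefix ti-.
So velul → tivelul.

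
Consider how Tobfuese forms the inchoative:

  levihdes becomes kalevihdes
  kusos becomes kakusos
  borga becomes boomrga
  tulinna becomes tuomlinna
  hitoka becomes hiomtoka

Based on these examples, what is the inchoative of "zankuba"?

borga and kusos both have 2 vowels yet inflect differently (boomrga, kakusos), so the number of vowels is not what conditions the rule; the final letter is.
"zankuba" ends in -a. The stems ending in -a (borga → boomrga, tulinna → tuomlinna, hitoka → hiomtoka) insert -om- after the first vowel.
The other pattern: stems ending in -s add the prefix ka-.
So zankuba → zaomnkuba.

zaomnkuba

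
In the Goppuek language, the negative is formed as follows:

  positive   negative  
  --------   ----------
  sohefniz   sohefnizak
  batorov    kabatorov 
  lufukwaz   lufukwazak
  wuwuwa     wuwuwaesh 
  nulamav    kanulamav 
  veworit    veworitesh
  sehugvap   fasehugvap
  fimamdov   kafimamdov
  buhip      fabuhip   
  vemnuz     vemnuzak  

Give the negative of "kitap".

fakitap

sohefniz and buhip both have last vowel 'i' yet inflect differently (sohefnizak, fabuhip), so the last vowel is not what conditions the rule; the final letter is.
"kitap" ends in -p. The stems ending in -p (buhip → fabuhip, sehugvap → fasehugvap) add the prefix fa-.
The other patterns: stems ending in -z add -ak; stems ending in -v add the prefix ka-; stems ending in -a or -t add -esh.
So kitap → fakitap.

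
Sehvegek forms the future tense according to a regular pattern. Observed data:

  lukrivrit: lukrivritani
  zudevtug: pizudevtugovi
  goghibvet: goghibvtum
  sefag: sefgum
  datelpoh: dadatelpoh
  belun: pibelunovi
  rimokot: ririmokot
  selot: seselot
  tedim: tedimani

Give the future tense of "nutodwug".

"nutodwug" has last vowel 'u'. The stems whose last vowel is 'u' (belun → pibelunovi, zudevtug → pizudevtugovi) add pi- … -ovi around the stem.
The other patterns: stems whose last vowel is 'o' repeat the first consonant+vowel as a prefix; stems whose last vowel is 'a' or 'e' delete the last vowel and add -um; stems whose last vowel is 'i' add -ani.
So nutodwug → pinutodwugovi.

pinutodwugovi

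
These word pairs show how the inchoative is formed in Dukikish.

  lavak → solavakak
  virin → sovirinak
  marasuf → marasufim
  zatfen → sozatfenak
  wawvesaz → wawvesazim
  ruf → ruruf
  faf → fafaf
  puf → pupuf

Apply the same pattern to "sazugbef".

puf and marasuf both end in -f yet inflect differently (pupuf, marasufim), so the final letter is not what conditions the rule; the number of vowels is.
"sazugbef" has 3 vowels. The stems with 3 vowels (marasuf → marasufim, wawvesaz → wawvesazim) add -im.
The other patterns: stems with 1 vowel repeat the first consonant+vowel as a prefix; stems with 2 vowels add so- … -ak around the stem.
So sazugbef → sazugbefim.

sazugbefim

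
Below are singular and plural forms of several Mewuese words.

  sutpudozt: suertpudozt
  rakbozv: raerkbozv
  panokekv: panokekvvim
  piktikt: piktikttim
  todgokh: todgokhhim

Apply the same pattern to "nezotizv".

rakbozv and panokekv both end in -v yet inflect differently (raerkbozv, panokekvvim), so the final letter is not what conditions the rule; the second-to-last letter is.
"nezotizv" has second-to-last letter 'z'. The stems whose second-to-last letter is 'z' (sutpudozt → suertpudozt, rakbozv → raerkbozv) insert -er- after the first vowel.
The other pattern: stems whose second-to-last letter is 'k' double the final consonant and add -im.
So nezotizv → neerzotizv.

neerzotizv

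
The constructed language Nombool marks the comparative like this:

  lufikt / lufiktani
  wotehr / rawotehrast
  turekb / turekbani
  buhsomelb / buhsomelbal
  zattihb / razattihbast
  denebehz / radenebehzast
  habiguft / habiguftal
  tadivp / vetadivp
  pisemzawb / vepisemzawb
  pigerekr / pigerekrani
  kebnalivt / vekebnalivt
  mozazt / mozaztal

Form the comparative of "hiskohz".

rahiskohzast

pisemzawb and zattihb both end in -b yet inflect differently (vepisemzawb, razattihbast), so the final letter is not what conditions the rule; the second-to-last letter is.
"hiskohz" has second-to-last letter 'h'. The stems whose second-to-last letter is 'h' (wotehr → rawotehrast, zattihb → razattihbast, denebehz → radenebehzast) add ra- … -ast around the stem.
So hiskohz → rahiskohzast.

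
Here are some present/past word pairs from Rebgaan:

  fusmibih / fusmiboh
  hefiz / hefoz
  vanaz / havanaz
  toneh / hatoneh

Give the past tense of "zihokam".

hazihokam

"zihokam" has last vowel 'a'. The one such stem in the data (vanaz → havanaz) adds the prefix ha-, so the same rule applies.
The other pattern: stems whose last vowel is 'i' change the last vowel to 'o'.
So zihokam → hazihokam.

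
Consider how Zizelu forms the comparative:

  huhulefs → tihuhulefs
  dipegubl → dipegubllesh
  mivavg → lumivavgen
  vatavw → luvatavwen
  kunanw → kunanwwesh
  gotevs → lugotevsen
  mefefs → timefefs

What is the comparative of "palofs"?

kunanw and vatavw both end in -w yet inflect differently (kunanwwesh, luvatavwen), so the final letter is not what conditions the rule; the second-to-last letter is.
"palofs" has second-to-last letter 'f'. The stems whose second-to-last letter is 'f' (mefefs → timefefs, huhulefs → tihuhulefs) add the prefix ti-.
The other patterns: stems whose second-to-last letter is 'b' or 'n' double the final consonant and add -esh; stems whose second-to-last letter is 'v' add lu- … -en around the stem.
So palofs → tipalofs.

tipalofs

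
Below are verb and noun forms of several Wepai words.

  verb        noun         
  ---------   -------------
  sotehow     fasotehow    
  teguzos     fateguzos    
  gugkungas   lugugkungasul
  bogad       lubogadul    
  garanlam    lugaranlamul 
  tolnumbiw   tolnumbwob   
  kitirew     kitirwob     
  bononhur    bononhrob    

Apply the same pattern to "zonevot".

fazonevot

teguzos and gugkungas both end in -s yet inflect differently (fateguzos, lugugkungasul), so the final letter is not what conditions the rule; the last vowel is.
"zonevot" has last vowel 'o'. The stems whose last vowel is 'o' (sotehow → fasotehow, teguzos → fateguzos) add the prefix fa-.
The other patterns: stems whose last vowel is 'a' add lu- … -ul around the stem; stems whose last vowel is 'e', 'i' or 'u' delete the last vowel and add -ob.
So zonevot → fazonevot.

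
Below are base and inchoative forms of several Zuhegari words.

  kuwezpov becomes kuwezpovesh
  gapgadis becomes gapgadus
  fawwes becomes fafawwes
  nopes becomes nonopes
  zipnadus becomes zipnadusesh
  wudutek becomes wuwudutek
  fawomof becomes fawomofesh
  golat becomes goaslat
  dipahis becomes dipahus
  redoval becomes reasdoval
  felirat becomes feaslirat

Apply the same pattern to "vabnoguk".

vabnogukesh

"vabnoguk" has last vowel 'u'. The one such stem in the data (zipnadus → zipnadusesh) adds -esh, so the same rule applies.
The other patterns: stems whose last vowel is 'e' repeat the first consonant+vowel as a prefix; stems whose last vowel is 'a' insert -as- after the first vowel; stems whose last vowel is 'i' change the last vowel to 'u'.
So vabnoguk → vabnogukesh.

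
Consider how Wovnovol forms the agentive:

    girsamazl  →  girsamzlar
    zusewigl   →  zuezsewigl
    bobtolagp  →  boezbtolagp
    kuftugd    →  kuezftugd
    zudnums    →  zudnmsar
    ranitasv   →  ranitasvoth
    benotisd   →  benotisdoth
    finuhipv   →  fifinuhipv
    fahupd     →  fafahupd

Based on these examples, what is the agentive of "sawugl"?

"sawugl" has second-to-last letter 'g'. The stems whose second-to-last letter is 'g' (zusewigl → zuezsewigl, kuftugd → kuezftugd, bobtolagp → boezbtolagp) insert -ez- after the first vowel.
The other patterns: stems whose second-to-last letter is 's' add -oth; stems whose second-to-last letter is 'p' repeat the first consonant+vowel as a prefix; stems whose second-to-last letter is 'm' or 'z' delete the last vowel and add -ar.
So sawugl → saezwugl.

saezwugl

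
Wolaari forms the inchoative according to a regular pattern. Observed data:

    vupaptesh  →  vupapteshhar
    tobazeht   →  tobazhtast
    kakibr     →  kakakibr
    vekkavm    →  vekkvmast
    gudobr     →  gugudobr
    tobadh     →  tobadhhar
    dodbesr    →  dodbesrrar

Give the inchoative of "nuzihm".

gudobr and dodbesr both end in -r yet inflect differently (gugudobr, dodbesrrar), so the final letter is not what conditions the rule; the second-to-last letter is.
"nuzihm" has second-to-last letter 'h'. The one such stem in the data (tobazeht → tobazhtast) deletes the last vowel and adds -ast (as does vekkavm), so the same rule applies.
So nuzihm → nuzhmast.

nuzhmast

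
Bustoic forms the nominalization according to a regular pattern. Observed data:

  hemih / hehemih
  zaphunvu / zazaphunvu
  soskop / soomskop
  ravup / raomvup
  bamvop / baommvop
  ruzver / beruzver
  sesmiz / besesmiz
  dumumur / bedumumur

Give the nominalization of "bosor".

zaphunvu and ravup both have last vowel 'u' yet inflect differently (zazaphunvu, raomvup), so the last vowel is not what conditions the rule; the final letter is.
"bosor" ends in -r. The stems ending in -r (ruzver → beruzver, dumumur → bedumumur) add the prefix be-.
So bosor → bebosor.

bebosor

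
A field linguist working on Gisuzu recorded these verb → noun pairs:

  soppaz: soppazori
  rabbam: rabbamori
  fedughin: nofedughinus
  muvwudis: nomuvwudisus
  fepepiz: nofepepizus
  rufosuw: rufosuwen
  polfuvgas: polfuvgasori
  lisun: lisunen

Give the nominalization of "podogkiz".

soppaz and fepepiz both end in -z yet inflect differently (soppazori, nofepepizus), so the final letter is not what conditions the rule; the last vowel is.
"podogkiz" has last vowel 'i'. The stems whose last vowel is 'i' (fepepiz → nofepepizus, fedughin → nofedughinus, muvwudis → nomuvwudisus) add no- … -us around the stem.
So podogkiz → nopodogkizus.

nopodogkizus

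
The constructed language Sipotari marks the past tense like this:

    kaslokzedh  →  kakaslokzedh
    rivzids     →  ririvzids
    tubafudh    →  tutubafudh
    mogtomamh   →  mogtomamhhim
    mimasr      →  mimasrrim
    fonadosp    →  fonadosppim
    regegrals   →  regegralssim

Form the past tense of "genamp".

"genamp" has second-to-last letter 'm'. The one such stem in the data (mogtomamh → mogtomamhhim) doubles the final consonant and adds -im (as do mimasr, fonadosp), so the same rule applies.
The other pattern: stems whose second-to-last letter is 'd' repeat the first consonant+vowel as a prefix.
So genamp → genamppim.

genamppim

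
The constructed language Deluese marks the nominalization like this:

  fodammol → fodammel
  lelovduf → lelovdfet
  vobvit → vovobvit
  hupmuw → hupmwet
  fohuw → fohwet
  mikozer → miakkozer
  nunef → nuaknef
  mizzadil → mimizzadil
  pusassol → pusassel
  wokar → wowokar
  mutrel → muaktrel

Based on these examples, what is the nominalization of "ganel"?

mizzadil and pusassol both end in -l yet inflect differently (mimizzadil, pusassel), so the final letter is not what conditions the rule; the last vowel is.
"ganel" has last vowel 'e'. The stems whose last vowel is 'e' (nunef → nuaknef, mutrel → muaktrel, mikozer → miakkozer) insert -ak- after the first vowel.
So ganel → gaaknel.

gaaknel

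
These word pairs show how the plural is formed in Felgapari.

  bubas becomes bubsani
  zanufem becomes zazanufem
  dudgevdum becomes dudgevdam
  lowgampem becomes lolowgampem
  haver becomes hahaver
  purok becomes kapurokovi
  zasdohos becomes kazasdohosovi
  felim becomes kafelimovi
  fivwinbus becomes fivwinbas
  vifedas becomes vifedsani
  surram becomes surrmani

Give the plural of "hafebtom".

kahafebtomovi

"hafebtom" has last vowel 'o'. The stems whose last vowel is 'o' (zasdohos → kazasdohosovi, purok → kapurokovi) add ka- … -ovi around the stem.
The other patterns: stems whose last vowel is 'a' delete the last vowel and add -ani; stems whose last vowel is 'e' repeat the first consonant+vowel as a prefix; stems whose last vowel is 'u' change the last vowel to 'a'.
So hafebtom → kahafebtomovi.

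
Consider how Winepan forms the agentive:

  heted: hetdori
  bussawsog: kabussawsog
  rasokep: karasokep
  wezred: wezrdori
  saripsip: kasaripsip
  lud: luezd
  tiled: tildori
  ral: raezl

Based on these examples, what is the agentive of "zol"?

"zol" has 1 vowel. The stems with 1 vowel (ral → raezl, lud → luezd) insert -ez- after the first vowel.
So zol → zoezl.

zoezl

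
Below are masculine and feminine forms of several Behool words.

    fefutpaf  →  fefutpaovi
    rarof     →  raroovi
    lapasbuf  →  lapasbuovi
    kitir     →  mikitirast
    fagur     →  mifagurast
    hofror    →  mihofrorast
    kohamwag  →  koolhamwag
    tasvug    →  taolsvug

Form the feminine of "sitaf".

sitaovi

lapasbuf and fagur both have last vowel 'u' yet inflect differently (lapasbuovi, mifagurast), so the last vowel is not what conditions the rule; the final letter is.
"sitaf" ends in -f. The stems ending in -f (fefutpaf → fefutpaovi, rarof → raroovi, lapasbuf → lapasbuovi) drop the final letter and add -ovi.
So sitaf → sitaovi.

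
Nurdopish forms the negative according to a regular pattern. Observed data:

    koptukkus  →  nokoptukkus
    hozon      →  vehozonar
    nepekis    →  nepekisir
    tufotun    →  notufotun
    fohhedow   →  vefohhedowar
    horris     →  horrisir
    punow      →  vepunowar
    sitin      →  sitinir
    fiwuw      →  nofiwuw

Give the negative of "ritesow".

"ritesow" has last vowel 'o'. The stems whose last vowel is 'o' (punow → vepunowar, fohhedow → vefohhedowar, hozon → vehozonar) add ve- … -ar around the stem.
The other patterns: stems whose last vowel is 'i' add -ir; stems whose last vowel is 'u' add the prefix no-.
So ritesow → veritesowar.

veritesowar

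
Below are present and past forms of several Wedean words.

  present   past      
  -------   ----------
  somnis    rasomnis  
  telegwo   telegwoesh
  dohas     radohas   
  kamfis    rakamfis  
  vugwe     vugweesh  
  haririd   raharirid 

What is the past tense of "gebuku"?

gebukuesh

"gebuku" ends in a vowel. The stems ending in a vowel (telegwo → telegwoesh, vugwe → vugweesh) add -esh.
So gebuku → gebukuesh.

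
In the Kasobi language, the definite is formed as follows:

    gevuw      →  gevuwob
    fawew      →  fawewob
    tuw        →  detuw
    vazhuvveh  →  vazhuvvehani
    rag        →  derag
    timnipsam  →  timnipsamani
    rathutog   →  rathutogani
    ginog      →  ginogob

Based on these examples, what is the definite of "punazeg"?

tuw and fawew both end in -w yet inflect differently (detuw, fawewob), so the final letter is not what conditions the rule; the number of vowels is.
"punazeg" has 3 vowels. The stems with 3 vowels (rathutog → rathutogani, timnipsam → timnipsamani, vazhuvveh → vazhuvvehani) add -ani.
So punazeg → punazegani.

punazegani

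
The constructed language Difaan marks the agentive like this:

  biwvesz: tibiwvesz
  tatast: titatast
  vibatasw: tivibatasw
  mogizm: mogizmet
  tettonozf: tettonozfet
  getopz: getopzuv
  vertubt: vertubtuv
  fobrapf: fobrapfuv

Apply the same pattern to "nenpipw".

nenpipwuv

"nenpipw" has second-to-last letter 'p'. The stems whose second-to-last letter is 'p' (getopz → getopzuv, fobrapf → fobrapfuv) add -uv.
The other patterns: stems whose second-to-last letter is 's' add the prefix ti-; stems whose second-to-last letter is 'z' add -et.
So nenpipw → nenpipwuv.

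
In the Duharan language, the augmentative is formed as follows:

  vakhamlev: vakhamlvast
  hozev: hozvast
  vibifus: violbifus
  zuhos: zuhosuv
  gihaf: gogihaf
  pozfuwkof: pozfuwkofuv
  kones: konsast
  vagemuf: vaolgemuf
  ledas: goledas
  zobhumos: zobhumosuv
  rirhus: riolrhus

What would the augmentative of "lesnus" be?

vagemuf and gihaf both end in -f yet inflect differently (vaolgemuf, gogihaf), so the final letter is not what conditions the rule; the last vowel is.
"lesnus" has last vowel 'u'. The stems whose last vowel is 'u' (vagemuf → vaolgemuf, vibifus → violbifus, rirhus → riolrhus) insert -ol- after the first vowel.
So lesnus → leolsnus.

leolsnus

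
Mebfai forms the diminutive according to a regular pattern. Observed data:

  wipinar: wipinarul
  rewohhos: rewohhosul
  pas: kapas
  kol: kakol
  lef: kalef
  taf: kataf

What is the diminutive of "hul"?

rewohhos and pas both end in -s yet inflect differently (rewohhosul, kapas), so the final letter is not what conditions the rule; the number of vowels is.
"hul" has 1 vowel. The stems with 1 vowel (pas → kapas, kol → kakol, lef → kalef) add the prefix ka-.
So hul → kahul.

kahul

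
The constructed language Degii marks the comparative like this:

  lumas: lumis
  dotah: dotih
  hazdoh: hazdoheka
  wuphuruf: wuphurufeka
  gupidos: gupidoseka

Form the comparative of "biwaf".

biwif

dotah and hazdoh both end in -h yet inflect differently (dotih, hazdoheka), so the final letter is not what conditions the rule; the last vowel is.
"biwaf" has last vowel 'a'. The stems whose last vowel is 'a' (lumas → lumis, dotah → dotih) change the last vowel to 'i'.
The other pattern: stems whose last vowel is 'o' or 'u' add -eka.
So biwaf → biwif.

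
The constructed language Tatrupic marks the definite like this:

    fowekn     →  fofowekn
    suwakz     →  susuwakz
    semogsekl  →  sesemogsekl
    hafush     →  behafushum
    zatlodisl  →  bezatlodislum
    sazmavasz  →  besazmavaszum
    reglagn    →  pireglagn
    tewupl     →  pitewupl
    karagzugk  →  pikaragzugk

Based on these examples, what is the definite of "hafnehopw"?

semogsekl and zatlodisl both end in -l yet inflect differently (sesemogsekl, bezatlodislum), so the final letter is not what conditions the rule; the second-to-last letter is.
"hafnehopw" has second-to-last letter 'p'. The one such stem in the data (tewupl → pitewupl) adds the prefix pi-, so the same rule applies.
So hafnehopw → pihafnehopw.

pihafnehopw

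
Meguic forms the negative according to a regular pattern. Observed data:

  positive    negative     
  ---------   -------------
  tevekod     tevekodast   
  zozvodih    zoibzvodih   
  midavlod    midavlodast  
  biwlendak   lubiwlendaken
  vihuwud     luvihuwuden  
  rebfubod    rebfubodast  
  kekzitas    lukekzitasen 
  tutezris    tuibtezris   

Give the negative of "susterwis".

suibsterwis

tutezris and kekzitas both end in -s yet inflect differently (tuibtezris, lukekzitasen), so the final letter is not what conditions the rule; the last vowel is.
"susterwis" has last vowel 'i'. The stems whose last vowel is 'i' (zozvodih → zoibzvodih, tutezris → tuibtezris) insert -ib- after the first vowel.
The other patterns: stems whose last vowel is 'o' add -ast; stems whose last vowel is 'a' or 'u' add lu- … -en around the stem.
So susterwis → suibsterwis.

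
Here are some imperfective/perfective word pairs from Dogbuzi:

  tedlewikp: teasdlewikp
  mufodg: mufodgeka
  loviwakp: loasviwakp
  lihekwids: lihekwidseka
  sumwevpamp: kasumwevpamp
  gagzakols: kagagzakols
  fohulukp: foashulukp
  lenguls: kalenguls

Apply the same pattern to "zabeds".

lihekwids and lenguls both end in -s yet inflect differently (lihekwidseka, kalenguls), so the final letter is not what conditions the rule; the second-to-last letter is.
"zabeds" has second-to-last letter 'd'. The stems whose second-to-last letter is 'd' (lihekwids → lihekwidseka, mufodg → mufodgeka) add -eka.
So zabeds → zabedseka.

zabedseka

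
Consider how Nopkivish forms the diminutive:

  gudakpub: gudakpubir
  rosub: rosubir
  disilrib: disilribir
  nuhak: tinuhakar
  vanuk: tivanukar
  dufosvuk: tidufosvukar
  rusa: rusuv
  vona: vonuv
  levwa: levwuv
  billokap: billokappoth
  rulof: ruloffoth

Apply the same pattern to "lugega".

lugeguv

gudakpub and vanuk both have last vowel 'u' yet inflect differently (gudakpubir, tivanukar), so the last vowel is not what conditions the rule; the final letter is.
"lugega" ends in -a. The stems ending in -a (rusa → rusuv, vona → vonuv, levwa → levwuv) drop the final letter and add -uv.
The other patterns: stems ending in -b add -ir; stems ending in -k add ti- … -ar around the stem; stems ending in -f or -p double the final consonant and add -oth.
So lugega → lugeguv.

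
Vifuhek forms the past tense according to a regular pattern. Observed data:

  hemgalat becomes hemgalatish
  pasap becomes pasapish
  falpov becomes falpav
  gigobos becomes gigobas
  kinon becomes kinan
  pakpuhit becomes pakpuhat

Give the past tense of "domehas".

hemgalat and pakpuhit both end in -t yet inflect differently (hemgalatish, pakpuhat), so the final letter is not what conditions the rule; the last vowel is.
"domehas" has last vowel 'a'. The stems whose last vowel is 'a' (hemgalat → hemgalatish, pasap → pasapish) add -ish.
So domehas → domehasish.

domehasish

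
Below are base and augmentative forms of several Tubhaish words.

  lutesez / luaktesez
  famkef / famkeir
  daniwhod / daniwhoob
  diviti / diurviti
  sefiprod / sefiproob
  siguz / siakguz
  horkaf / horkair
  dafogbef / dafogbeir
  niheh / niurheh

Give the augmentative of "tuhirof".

tuhiroir

lutesez and famkef both have last vowel 'e' yet inflect differently (luaktesez, famkeir), so the last vowel is not what conditions the rule; the final letter is.
"tuhirof" ends in -f. The stems ending in -f (famkef → famkeir, dafogbef → dafogbeir, horkaf → horkair) drop the final letter and add -ir.
So tuhirof → tuhiroir.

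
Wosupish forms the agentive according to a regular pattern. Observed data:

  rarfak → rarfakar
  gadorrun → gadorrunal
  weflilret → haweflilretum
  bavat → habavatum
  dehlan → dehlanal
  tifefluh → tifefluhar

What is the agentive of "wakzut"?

"wakzut" ends in -t. The stems ending in -t (bavat → habavatum, weflilret → haweflilretum) add ha- … -um around the stem.
The other patterns: stems ending in -n add -al; stems ending in -h or -k add -ar.
So wakzut → hawakzutum.

hawakzutum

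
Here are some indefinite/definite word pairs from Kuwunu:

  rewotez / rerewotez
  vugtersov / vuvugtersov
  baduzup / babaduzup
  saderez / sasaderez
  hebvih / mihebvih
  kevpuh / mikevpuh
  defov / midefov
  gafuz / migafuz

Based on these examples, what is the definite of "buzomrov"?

bubuzomrov

vugtersov and defov both end in -v yet inflect differently (vuvugtersov, midefov), so the final letter is not what conditions the rule; the number of vowels is.
"buzomrov" has 3 vowels. The stems with 3 vowels (rewotez → rerewotez, vugtersov → vuvugtersov, baduzup → babaduzup) repeat the first consonant+vowel as a prefix.
The other pattern: stems with 2 vowels add the prefix mi-.
So buzomrov → bubuzomrov.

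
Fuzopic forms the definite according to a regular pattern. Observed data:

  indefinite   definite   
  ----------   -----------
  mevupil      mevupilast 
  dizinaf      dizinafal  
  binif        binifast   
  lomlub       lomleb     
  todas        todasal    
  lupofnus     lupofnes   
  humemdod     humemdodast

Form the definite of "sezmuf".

"sezmuf" has last vowel 'u'. The stems whose last vowel is 'u' (lupofnus → lupofnes, lomlub → lomleb) change the last vowel to 'e'.
The other patterns: stems whose last vowel is 'a' add -al; stems whose last vowel is 'i' or 'o' add -ast.
So sezmuf → sezmef.

sezmef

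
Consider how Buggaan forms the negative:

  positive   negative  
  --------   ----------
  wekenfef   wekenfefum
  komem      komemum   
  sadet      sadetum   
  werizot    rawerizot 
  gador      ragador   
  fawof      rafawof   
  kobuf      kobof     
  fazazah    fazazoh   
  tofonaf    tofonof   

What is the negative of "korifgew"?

"korifgew" has last vowel 'e'. The stems whose last vowel is 'e' (wekenfef → wekenfefum, komem → komemum, sadet → sadetum) add -um.
The other patterns: stems whose last vowel is 'o' add the prefix ra-; stems whose last vowel is 'a' or 'u' change the last vowel to 'o'.
So korifgew → korifgewum.

korifgewum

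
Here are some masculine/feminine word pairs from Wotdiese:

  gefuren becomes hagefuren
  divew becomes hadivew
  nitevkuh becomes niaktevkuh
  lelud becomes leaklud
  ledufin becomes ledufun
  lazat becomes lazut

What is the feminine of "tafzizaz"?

gefuren and ledufin both end in -n yet inflect differently (hagefuren, ledufun), so the final letter is not what conditions the rule; the last vowel is.
"tafzizaz" has last vowel 'a'. The one such stem in the data (lazat → lazut) changes the last vowel to 'u' (as does ledufin), so the same rule applies.
The other patterns: stems whose last vowel is 'e' add the prefix ha-; stems whose last vowel is 'u' insert -ak- after the first vowel.
So tafzizaz → tafzizuz.

tafzizuz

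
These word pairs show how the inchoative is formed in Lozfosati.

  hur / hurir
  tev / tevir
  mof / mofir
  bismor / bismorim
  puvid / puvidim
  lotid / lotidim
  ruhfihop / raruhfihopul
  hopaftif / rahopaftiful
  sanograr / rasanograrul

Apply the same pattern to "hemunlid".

"hemunlid" has 3 vowels. The stems with 3 vowels (ruhfihop → raruhfihopul, hopaftif → rahopaftiful, sanograr → rasanograrul) add ra- … -ul around the stem.
The other patterns: stems with 1 vowel add -ir; stems with 2 vowels add -im.
So hemunlid → rahemunlidul.

rahemunlidul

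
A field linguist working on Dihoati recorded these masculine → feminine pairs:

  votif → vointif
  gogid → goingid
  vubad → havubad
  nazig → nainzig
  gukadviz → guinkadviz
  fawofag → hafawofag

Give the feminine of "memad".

gogid and vubad both end in -d yet inflect differently (goingid, havubad), so the final letter is not what conditions the rule; the last vowel is.
"memad" has last vowel 'a'. The stems whose last vowel is 'a' (vubad → havubad, fawofag → hafawofag) add the prefix ha-.
So memad → hamemad.

hamemad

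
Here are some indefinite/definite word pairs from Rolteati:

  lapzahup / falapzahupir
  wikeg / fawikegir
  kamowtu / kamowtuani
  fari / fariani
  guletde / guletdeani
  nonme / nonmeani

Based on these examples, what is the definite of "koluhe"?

"koluhe" ends in a vowel. The stems ending in a vowel (kamowtu → kamowtuani, fari → fariani, guletde → guletdeani) add -ani.
The other pattern: stems ending in a consonant add fa- … -ir around the stem.
So koluhe → koluheani.

koluheani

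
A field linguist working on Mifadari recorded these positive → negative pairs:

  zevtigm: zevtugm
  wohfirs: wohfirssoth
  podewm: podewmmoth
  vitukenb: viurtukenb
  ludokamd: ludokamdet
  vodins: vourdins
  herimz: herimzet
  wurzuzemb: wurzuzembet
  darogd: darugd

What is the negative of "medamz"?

medamzet

ludokamd and darogd both end in -d yet inflect differently (ludokamdet, darugd), so the final letter is not what conditions the rule; the second-to-last letter is.
"medamz" has second-to-last letter 'm'. The stems whose second-to-last letter is 'm' (ludokamd → ludokamdet, herimz → herimzet, wurzuzemb → wurzuzembet) add -et.
The other patterns: stems whose second-to-last letter is 'g' change the last vowel to 'u'; stems whose second-to-last letter is 'n' insert -ur- after the first vowel; stems whose second-to-last letter is 'r' or 'w' double the final consonant and add -oth.
So medamz → medamzet.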